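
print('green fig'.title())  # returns Green Fig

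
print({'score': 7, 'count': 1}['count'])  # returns 1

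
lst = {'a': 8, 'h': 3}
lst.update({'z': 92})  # {'a': 8, 'h': 3, 'z': 92}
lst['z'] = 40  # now {'a': 8, 'h': 3, 'z': 40}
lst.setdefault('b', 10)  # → 10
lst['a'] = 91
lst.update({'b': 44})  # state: {'a': 91, 'h': 3, 'z': 40, 'b': 44}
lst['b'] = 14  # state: {'a': 91, 'h': 3, 'z': 40, 'b': 14}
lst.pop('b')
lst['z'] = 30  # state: {'a': 91, 'h': 3, 'z': 30}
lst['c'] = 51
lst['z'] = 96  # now {'a': 91, 'h': 3, 'z': 96, 'c': 51}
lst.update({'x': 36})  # {'a': 91, 'h': 3, 'z': 96, 'c': 51, 'x': 36}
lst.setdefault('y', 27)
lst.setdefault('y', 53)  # 27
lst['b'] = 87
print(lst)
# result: {'a': 91, 'h': 3, 'z': 96, 'c': 51, 'x': 36, 'y': 27, 'b': 87}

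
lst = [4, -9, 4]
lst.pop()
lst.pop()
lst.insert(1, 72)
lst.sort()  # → [4, 72]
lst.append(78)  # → [4, 72, 78]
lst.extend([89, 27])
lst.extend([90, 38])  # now [4, 72, 78, 89, 27, 90, 38]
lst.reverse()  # [38, 90, 27, 89, 78, 72, 4]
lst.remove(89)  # [38, 90, 27, 78, 72, 4]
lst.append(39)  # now [38, 90, 27, 78, 72, 4, 39]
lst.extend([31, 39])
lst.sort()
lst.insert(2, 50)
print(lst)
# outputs [4, 27, 50, 31, 38, 39, 39, 72, 78, 90]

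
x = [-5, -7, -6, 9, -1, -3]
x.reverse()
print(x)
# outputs [-3, -1, 9, -6, -7, -5]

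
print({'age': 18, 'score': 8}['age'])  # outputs 18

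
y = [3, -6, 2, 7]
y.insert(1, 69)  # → [3, 69, -6, 2, 7]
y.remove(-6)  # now [3, 69, 2, 7]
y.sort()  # [2, 3, 7, 69]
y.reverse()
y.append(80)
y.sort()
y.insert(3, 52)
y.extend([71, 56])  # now [2, 3, 7, 52, 69, 80, 71, 56]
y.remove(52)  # [2, 3, 7, 69, 80, 71, 56]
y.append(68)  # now [2, 3, 7, 69, 80, 71, 56, 68]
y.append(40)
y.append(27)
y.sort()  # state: [2, 3, 7, 27, 40, 56, 68, 69, 71, 80]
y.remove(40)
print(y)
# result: [2, 3, 7, 27, 56, 68, 69, 71, 80]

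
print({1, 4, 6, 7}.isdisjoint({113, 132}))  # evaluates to True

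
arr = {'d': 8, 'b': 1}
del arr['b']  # {'d': 8}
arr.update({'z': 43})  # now {'d': 8, 'z': 43}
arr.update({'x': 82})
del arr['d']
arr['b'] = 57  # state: {'z': 43, 'x': 82, 'b': 57}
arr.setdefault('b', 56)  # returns 57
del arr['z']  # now {'x': 82, 'b': 57}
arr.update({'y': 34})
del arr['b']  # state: {'x': 82, 'y': 34}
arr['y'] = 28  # {'x': 82, 'y': 28}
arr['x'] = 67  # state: {'x': 67, 'y': 28}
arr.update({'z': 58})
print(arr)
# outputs {'x': 67, 'y': 28, 'z': 58}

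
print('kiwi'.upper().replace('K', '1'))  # 1IWI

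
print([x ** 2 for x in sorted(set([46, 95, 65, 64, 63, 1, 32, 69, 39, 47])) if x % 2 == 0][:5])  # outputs [1024, 2116, 4096]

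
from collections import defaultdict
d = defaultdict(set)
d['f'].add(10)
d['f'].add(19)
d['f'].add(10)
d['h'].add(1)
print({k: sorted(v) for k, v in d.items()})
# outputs {'f': [10, 19], 'h': [1]}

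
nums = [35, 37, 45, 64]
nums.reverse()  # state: [64, 45, 37, 35]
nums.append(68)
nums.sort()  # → [35, 37, 45, 64, 68]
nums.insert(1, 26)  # [35, 26, 37, 45, 64, 68]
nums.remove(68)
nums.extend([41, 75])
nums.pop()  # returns 75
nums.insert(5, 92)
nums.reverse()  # [41, 92, 64, 45, 37, 26, 35]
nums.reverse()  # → [35, 26, 37, 45, 64, 92, 41]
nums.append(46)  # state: [35, 26, 37, 45, 64, 92, 41, 46]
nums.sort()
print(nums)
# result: [26, 35, 37, 41, 45, 46, 64, 92]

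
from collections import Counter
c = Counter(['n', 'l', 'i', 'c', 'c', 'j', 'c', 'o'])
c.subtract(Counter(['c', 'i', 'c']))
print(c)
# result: Counter({'n': 1, 'l': 1, 'c': 1, 'j': 1, 'o': 1, 'i': 0})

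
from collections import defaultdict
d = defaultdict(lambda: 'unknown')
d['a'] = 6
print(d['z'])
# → unknown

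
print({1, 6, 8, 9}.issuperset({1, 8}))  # True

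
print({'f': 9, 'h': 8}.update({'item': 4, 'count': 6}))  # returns None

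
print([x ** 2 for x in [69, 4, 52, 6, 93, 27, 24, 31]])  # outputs [4761, 16, 2704, 36, 8649, 729, 576, 961]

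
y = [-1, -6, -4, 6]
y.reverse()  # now [6, -4, -6, -1]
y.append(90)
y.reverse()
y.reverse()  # [6, -4, -6, -1, 90]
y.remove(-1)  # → [6, -4, -6, 90]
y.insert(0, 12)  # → [12, 6, -4, -6, 90]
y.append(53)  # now [12, 6, -4, -6, 90, 53]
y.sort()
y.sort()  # [-6, -4, 6, 12, 53, 90]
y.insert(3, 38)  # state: [-6, -4, 6, 38, 12, 53, 90]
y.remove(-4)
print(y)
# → [-6, 6, 38, 12, 53, 90]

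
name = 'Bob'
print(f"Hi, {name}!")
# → Hi, Bob!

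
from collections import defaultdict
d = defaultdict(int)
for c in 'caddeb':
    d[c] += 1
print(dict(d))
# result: {'c': 1, 'a': 1, 'd': 2, 'e': 1, 'b': 1}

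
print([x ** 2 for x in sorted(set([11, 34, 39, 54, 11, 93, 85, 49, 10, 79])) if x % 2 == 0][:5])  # [100, 1156, 2916]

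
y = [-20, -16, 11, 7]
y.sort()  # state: [-20, -16, 7, 11]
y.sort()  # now [-20, -16, 7, 11]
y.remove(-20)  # [-16, 7, 11]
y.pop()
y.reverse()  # [7, -16]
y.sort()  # [-16, 7]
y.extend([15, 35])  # [-16, 7, 15, 35]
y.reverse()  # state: [35, 15, 7, -16]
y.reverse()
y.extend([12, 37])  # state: [-16, 7, 15, 35, 12, 37]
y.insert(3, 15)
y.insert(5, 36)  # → [-16, 7, 15, 15, 35, 36, 12, 37]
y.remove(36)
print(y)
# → [-16, 7, 15, 15, 35, 12, 37]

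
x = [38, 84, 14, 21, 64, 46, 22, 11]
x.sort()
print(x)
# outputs [11, 14, 21, 22, 38, 46, 64, 84]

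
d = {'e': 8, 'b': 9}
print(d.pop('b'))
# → 9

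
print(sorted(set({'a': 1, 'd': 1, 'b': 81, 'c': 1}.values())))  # [1, 81]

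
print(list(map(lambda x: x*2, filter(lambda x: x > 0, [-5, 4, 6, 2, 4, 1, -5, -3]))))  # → [8, 12, 4, 8, 2]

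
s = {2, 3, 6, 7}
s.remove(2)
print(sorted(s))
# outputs [3, 6, 7]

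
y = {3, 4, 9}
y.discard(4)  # {3, 9}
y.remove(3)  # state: {9}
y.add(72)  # {9, 72}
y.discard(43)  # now {9, 72}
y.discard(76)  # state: {9, 72}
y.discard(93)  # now {9, 72}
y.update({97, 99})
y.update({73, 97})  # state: {9, 72, 73, 97, 99}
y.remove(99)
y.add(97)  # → {9, 72, 73, 97}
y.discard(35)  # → {9, 72, 73, 97}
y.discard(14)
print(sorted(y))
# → [9, 72, 73, 97]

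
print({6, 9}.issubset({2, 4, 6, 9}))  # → True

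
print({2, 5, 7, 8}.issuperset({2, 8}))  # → True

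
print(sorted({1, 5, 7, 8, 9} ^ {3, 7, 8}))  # [1, 3, 5, 9]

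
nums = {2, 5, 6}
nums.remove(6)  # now {2, 5}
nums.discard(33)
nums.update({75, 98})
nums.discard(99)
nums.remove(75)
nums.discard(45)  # {2, 5, 98}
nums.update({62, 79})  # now {2, 5, 62, 79, 98}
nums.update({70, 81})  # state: {2, 5, 62, 70, 79, 81, 98}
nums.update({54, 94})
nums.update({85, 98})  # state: {2, 5, 54, 62, 70, 79, 81, 85, 94, 98}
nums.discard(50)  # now {2, 5, 54, 62, 70, 79, 81, 85, 94, 98}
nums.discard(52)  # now {2, 5, 54, 62, 70, 79, 81, 85, 94, 98}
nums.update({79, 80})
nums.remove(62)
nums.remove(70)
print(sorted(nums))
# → [2, 5, 54, 79, 80, 81, 85, 94, 98]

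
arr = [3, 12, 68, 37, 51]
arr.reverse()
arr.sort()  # [3, 12, 37, 51, 68]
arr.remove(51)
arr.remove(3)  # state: [12, 37, 68]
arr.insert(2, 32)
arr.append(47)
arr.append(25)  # [12, 37, 32, 68, 47, 25]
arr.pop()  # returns 25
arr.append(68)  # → [12, 37, 32, 68, 47, 68]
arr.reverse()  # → [68, 47, 68, 32, 37, 12]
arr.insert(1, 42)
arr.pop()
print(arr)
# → [68, 42, 47, 68, 32, 37]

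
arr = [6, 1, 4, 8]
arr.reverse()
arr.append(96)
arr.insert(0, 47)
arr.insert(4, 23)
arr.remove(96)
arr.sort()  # [1, 4, 6, 8, 23, 47]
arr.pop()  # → 47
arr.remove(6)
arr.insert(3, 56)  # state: [1, 4, 8, 56, 23]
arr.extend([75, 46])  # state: [1, 4, 8, 56, 23, 75, 46]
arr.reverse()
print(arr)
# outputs [46, 75, 23, 56, 8, 4, 1]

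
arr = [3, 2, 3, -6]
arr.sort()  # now [-6, 2, 3, 3]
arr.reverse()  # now [3, 3, 2, -6]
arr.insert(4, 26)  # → [3, 3, 2, -6, 26]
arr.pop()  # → 26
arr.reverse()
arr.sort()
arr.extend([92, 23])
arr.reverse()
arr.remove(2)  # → [23, 92, 3, 3, -6]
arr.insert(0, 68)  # [68, 23, 92, 3, 3, -6]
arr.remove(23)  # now [68, 92, 3, 3, -6]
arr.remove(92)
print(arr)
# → [68, 3, 3, -6]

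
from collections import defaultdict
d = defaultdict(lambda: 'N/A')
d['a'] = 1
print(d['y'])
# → N/A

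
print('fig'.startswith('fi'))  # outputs True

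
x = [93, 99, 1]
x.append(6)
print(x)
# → [93, 99, 1, 6]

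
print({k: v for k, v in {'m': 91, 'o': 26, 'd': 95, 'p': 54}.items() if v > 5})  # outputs {'m': 91, 'o': 26, 'd': 95, 'p': 54}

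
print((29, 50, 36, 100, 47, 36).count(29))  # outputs 1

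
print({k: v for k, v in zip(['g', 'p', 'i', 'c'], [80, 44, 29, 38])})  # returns {'g': 80, 'p': 44, 'i': 29, 'c': 38}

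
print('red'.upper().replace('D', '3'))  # RE3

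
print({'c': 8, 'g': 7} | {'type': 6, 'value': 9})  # {'c': 8, 'g': 7, 'type': 6, 'value': 9}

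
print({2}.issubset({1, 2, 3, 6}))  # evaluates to True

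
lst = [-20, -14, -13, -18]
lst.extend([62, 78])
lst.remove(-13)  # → [-20, -14, -18, 62, 78]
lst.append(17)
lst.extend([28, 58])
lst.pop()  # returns 58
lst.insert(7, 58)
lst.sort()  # [-20, -18, -14, 17, 28, 58, 62, 78]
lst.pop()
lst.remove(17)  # [-20, -18, -14, 28, 58, 62]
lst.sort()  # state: [-20, -18, -14, 28, 58, 62]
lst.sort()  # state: [-20, -18, -14, 28, 58, 62]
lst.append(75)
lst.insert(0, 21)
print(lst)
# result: [21, -20, -18, -14, 28, 58, 62, 75]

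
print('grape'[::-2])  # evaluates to eag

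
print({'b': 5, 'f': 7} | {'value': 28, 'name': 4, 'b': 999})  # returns {'b': 999, 'f': 7, 'value': 28, 'name': 4}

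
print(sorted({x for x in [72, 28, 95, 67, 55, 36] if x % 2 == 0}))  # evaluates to [28, 36, 72]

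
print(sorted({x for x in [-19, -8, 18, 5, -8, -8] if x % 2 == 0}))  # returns [-8, 18]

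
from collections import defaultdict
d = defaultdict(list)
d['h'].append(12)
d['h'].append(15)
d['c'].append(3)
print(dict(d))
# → {'h': [12, 15], 'c': [3]}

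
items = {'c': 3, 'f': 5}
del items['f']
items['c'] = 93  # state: {'c': 93}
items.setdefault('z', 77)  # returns 77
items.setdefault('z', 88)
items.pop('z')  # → 77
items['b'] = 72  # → {'c': 93, 'b': 72}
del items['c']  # {'b': 72}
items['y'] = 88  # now {'b': 72, 'y': 88}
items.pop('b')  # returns 72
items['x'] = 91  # {'y': 88, 'x': 91}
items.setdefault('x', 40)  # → 91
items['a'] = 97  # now {'y': 88, 'x': 91, 'a': 97}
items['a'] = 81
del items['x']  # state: {'y': 88, 'a': 81}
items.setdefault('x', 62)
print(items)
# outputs {'y': 88, 'a': 81, 'x': 62}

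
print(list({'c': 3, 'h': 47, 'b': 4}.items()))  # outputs [('c', 3), ('h', 47), ('b', 4)]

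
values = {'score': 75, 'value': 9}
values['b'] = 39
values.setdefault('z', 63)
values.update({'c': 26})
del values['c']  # {'score': 75, 'value': 9, 'b': 39, 'z': 63}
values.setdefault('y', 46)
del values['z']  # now {'score': 75, 'value': 9, 'b': 39, 'y': 46}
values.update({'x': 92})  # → {'score': 75, 'value': 9, 'b': 39, 'y': 46, 'x': 92}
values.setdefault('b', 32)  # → 39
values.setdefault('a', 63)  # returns 63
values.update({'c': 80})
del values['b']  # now {'score': 75, 'value': 9, 'y': 46, 'x': 92, 'a': 63, 'c': 80}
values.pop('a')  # 63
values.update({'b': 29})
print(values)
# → {'score': 75, 'value': 9, 'y': 46, 'x': 92, 'c': 80, 'b': 29}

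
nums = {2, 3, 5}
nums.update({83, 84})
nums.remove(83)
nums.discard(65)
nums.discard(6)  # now {2, 3, 5, 84}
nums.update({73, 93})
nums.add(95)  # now {2, 3, 5, 73, 84, 93, 95}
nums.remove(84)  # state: {2, 3, 5, 73, 93, 95}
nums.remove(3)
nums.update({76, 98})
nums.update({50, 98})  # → {2, 5, 50, 73, 76, 93, 95, 98}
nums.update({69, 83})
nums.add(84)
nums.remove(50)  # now {2, 5, 69, 73, 76, 83, 84, 93, 95, 98}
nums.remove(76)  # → {2, 5, 69, 73, 83, 84, 93, 95, 98}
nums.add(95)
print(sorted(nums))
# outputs [2, 5, 69, 73, 83, 84, 93, 95, 98]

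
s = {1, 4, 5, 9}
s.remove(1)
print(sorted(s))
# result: [4, 5, 9]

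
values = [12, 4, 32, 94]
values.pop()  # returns 94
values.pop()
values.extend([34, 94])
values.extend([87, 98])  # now [12, 4, 34, 94, 87, 98]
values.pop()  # 98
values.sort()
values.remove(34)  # [4, 12, 87, 94]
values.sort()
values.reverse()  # [94, 87, 12, 4]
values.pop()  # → 4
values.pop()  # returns 12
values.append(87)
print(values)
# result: [94, 87, 87]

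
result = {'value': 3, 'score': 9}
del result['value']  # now {'score': 9}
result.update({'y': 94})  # {'score': 9, 'y': 94}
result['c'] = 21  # {'score': 9, 'y': 94, 'c': 21}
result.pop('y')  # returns 94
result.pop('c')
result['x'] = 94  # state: {'score': 9, 'x': 94}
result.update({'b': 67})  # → {'score': 9, 'x': 94, 'b': 67}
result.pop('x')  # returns 94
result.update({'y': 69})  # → {'score': 9, 'b': 67, 'y': 69}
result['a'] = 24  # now {'score': 9, 'b': 67, 'y': 69, 'a': 24}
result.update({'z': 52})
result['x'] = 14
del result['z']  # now {'score': 9, 'b': 67, 'y': 69, 'a': 24, 'x': 14}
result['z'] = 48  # {'score': 9, 'b': 67, 'y': 69, 'a': 24, 'x': 14, 'z': 48}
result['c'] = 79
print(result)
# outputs {'score': 9, 'b': 67, 'y': 69, 'a': 24, 'x': 14, 'z': 48, 'c': 79}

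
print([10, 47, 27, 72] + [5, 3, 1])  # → [10, 47, 27, 72, 5, 3, 1]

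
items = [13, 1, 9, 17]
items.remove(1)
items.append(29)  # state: [13, 9, 17, 29]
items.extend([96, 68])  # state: [13, 9, 17, 29, 96, 68]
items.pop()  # 68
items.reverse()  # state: [96, 29, 17, 9, 13]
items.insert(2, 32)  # [96, 29, 32, 17, 9, 13]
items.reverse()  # [13, 9, 17, 32, 29, 96]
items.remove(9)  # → [13, 17, 32, 29, 96]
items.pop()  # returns 96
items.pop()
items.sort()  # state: [13, 17, 32]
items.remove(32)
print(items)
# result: [13, 17]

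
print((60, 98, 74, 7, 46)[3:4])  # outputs (7,)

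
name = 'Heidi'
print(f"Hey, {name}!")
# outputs Hey, Heidi!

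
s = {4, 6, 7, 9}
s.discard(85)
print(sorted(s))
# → [4, 6, 7, 9]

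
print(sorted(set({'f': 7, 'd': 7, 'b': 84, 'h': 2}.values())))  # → [2, 7, 84]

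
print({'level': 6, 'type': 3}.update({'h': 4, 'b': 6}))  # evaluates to None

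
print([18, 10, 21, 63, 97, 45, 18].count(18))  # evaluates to 2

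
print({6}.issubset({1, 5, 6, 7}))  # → True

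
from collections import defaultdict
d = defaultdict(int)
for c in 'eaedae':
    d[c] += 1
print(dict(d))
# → {'e': 3, 'a': 2, 'd': 1}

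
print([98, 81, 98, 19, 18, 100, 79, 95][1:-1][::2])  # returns [81, 19, 100]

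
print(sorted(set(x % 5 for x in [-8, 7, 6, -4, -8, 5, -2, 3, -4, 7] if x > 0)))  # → [0, 1, 2, 3]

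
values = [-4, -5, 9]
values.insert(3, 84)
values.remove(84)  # [-4, -5, 9]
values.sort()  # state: [-5, -4, 9]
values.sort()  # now [-5, -4, 9]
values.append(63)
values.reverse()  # [63, 9, -4, -5]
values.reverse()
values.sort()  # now [-5, -4, 9, 63]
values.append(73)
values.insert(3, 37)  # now [-5, -4, 9, 37, 63, 73]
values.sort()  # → [-5, -4, 9, 37, 63, 73]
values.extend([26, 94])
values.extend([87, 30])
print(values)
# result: [-5, -4, 9, 37, 63, 73, 26, 94, 87, 30]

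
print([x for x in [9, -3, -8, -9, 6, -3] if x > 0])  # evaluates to [9, 6]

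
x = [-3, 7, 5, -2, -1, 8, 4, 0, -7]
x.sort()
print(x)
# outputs [-7, -3, -2, -1, 0, 4, 5, 7, 8]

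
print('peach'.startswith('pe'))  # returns True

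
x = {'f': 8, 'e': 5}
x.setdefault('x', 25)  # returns 25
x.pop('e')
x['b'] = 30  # {'f': 8, 'x': 25, 'b': 30}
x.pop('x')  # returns 25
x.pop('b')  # 30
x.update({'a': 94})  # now {'f': 8, 'a': 94}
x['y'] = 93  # {'f': 8, 'a': 94, 'y': 93}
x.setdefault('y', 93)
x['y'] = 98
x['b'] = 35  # {'f': 8, 'a': 94, 'y': 98, 'b': 35}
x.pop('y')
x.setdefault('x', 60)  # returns 60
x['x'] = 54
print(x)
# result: {'f': 8, 'a': 94, 'b': 35, 'x': 54}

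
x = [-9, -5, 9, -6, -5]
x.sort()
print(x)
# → [-9, -6, -5, -5, 9]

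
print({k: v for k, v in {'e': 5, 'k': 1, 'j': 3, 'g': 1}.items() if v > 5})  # {}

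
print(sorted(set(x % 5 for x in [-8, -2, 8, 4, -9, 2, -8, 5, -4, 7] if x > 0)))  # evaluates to [0, 2, 3, 4]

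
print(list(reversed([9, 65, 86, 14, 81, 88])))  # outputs [88, 81, 14, 86, 65, 9]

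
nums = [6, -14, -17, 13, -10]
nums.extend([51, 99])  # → [6, -14, -17, 13, -10, 51, 99]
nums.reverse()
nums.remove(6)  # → [99, 51, -10, 13, -17, -14]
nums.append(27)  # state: [99, 51, -10, 13, -17, -14, 27]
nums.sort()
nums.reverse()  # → [99, 51, 27, 13, -10, -14, -17]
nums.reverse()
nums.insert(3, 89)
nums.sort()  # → [-17, -14, -10, 13, 27, 51, 89, 99]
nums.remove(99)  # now [-17, -14, -10, 13, 27, 51, 89]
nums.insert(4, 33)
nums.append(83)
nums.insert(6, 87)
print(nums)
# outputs [-17, -14, -10, 13, 33, 27, 87, 51, 89, 83]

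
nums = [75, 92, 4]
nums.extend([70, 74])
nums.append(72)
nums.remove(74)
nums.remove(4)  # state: [75, 92, 70, 72]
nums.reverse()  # [72, 70, 92, 75]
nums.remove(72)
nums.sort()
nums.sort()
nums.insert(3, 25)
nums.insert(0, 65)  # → [65, 70, 75, 92, 25]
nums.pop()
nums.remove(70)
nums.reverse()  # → [92, 75, 65]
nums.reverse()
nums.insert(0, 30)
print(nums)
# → [30, 65, 75, 92]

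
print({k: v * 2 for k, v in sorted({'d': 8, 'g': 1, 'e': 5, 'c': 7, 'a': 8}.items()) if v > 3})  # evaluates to {'a': 16, 'c': 14, 'd': 16, 'e': 10}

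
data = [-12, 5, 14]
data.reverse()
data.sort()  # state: [-12, 5, 14]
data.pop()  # 14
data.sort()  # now [-12, 5]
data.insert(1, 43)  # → [-12, 43, 5]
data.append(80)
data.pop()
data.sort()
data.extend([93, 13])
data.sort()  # [-12, 5, 13, 43, 93]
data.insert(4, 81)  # [-12, 5, 13, 43, 81, 93]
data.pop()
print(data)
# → [-12, 5, 13, 43, 81]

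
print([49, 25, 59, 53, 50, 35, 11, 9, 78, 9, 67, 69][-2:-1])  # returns [67]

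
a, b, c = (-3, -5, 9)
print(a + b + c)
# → 1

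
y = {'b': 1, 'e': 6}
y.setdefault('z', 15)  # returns 15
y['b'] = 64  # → {'b': 64, 'e': 6, 'z': 15}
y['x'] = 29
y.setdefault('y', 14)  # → 14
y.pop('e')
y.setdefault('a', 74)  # 74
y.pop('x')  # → 29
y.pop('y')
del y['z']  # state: {'b': 64, 'a': 74}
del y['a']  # {'b': 64}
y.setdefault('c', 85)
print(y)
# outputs {'b': 64, 'c': 85}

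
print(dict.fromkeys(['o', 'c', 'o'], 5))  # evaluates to {'o': 5, 'c': 5}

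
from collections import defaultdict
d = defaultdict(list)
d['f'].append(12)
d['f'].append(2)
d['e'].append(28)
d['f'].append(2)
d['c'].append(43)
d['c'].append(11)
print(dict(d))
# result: {'f': [12, 2, 2], 'e': [28], 'c': [43, 11]}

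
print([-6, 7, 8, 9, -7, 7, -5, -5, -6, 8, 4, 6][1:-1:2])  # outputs [7, 9, 7, -5, 8]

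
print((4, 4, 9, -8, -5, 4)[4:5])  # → (-5,)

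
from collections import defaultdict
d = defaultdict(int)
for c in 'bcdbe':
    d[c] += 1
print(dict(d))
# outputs {'b': 2, 'c': 1, 'd': 1, 'e': 1}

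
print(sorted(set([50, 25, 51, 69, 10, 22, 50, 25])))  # [10, 22, 25, 50, 51, 69]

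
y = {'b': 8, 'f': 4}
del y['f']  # {'b': 8}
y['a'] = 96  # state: {'b': 8, 'a': 96}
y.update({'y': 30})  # {'b': 8, 'a': 96, 'y': 30}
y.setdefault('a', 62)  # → 96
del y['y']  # {'b': 8, 'a': 96}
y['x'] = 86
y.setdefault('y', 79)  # 79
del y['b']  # {'a': 96, 'x': 86, 'y': 79}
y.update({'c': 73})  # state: {'a': 96, 'x': 86, 'y': 79, 'c': 73}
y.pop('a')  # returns 96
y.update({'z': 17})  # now {'x': 86, 'y': 79, 'c': 73, 'z': 17}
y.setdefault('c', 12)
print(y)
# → {'x': 86, 'y': 79, 'c': 73, 'z': 17}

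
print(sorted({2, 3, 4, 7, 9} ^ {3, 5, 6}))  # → [2, 4, 5, 6, 7, 9]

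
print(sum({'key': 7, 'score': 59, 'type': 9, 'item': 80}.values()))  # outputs 155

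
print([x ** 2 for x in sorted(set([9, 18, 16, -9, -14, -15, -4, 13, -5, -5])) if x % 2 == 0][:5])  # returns [196, 16, 256, 324]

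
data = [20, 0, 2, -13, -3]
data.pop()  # -3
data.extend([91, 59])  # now [20, 0, 2, -13, 91, 59]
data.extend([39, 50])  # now [20, 0, 2, -13, 91, 59, 39, 50]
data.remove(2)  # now [20, 0, -13, 91, 59, 39, 50]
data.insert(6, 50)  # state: [20, 0, -13, 91, 59, 39, 50, 50]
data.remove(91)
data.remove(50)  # [20, 0, -13, 59, 39, 50]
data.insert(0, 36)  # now [36, 20, 0, -13, 59, 39, 50]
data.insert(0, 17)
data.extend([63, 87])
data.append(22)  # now [17, 36, 20, 0, -13, 59, 39, 50, 63, 87, 22]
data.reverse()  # [22, 87, 63, 50, 39, 59, -13, 0, 20, 36, 17]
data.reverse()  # [17, 36, 20, 0, -13, 59, 39, 50, 63, 87, 22]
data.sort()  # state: [-13, 0, 17, 20, 22, 36, 39, 50, 59, 63, 87]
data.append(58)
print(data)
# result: [-13, 0, 17, 20, 22, 36, 39, 50, 59, 63, 87, 58]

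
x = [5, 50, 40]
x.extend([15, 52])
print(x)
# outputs [5, 50, 40, 15, 52]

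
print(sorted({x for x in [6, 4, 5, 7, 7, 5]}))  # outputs [4, 5, 6, 7]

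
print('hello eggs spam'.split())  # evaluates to ['hello', 'eggs', 'spam']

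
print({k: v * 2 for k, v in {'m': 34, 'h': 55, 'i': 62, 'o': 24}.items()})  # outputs {'m': 68, 'h': 110, 'i': 124, 'o': 48}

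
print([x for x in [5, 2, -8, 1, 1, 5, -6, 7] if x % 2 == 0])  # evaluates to [2, -8, -6]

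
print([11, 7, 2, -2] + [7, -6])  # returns [11, 7, 2, -2, 7, -6]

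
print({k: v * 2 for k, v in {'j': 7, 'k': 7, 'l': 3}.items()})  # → {'j': 14, 'k': 14, 'l': 6}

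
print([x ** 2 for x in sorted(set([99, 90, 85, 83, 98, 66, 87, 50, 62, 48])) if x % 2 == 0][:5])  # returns [2304, 2500, 3844, 4356, 8100]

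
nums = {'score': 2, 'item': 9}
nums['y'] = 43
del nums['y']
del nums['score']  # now {'item': 9}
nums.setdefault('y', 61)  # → 61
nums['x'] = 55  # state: {'item': 9, 'y': 61, 'x': 55}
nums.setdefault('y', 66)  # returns 61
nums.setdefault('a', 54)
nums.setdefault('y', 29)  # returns 61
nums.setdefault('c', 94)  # 94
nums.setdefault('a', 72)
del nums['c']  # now {'item': 9, 'y': 61, 'x': 55, 'a': 54}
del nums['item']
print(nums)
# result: {'y': 61, 'x': 55, 'a': 54}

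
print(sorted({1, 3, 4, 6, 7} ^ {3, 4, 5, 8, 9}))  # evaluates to [1, 5, 6, 7, 8, 9]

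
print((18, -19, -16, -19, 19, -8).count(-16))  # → 1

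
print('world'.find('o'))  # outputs 1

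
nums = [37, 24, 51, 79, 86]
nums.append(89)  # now [37, 24, 51, 79, 86, 89]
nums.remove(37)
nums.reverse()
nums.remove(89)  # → [86, 79, 51, 24]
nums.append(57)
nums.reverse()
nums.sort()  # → [24, 51, 57, 79, 86]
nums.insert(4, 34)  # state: [24, 51, 57, 79, 34, 86]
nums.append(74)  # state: [24, 51, 57, 79, 34, 86, 74]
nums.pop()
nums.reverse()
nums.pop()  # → 24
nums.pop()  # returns 51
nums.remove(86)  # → [34, 79, 57]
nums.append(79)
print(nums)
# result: [34, 79, 57, 79]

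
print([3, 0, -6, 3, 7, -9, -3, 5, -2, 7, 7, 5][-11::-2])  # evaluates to [0]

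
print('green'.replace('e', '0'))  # gr00n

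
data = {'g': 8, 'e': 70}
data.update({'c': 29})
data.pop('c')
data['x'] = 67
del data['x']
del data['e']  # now {'g': 8}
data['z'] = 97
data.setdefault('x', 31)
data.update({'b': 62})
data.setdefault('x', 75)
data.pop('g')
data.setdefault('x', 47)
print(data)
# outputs {'z': 97, 'x': 31, 'b': 62}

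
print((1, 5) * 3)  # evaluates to (1, 5, 1, 5, 1, 5)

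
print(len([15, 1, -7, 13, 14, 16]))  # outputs 6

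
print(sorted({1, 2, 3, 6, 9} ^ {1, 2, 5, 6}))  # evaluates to [3, 5, 9]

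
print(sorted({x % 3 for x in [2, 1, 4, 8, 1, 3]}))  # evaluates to [0, 1, 2]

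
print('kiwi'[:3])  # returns kiw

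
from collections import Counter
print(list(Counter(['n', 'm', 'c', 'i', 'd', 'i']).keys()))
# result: ['n', 'm', 'c', 'i', 'd']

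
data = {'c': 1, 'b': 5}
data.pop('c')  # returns 1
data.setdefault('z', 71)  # 71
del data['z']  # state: {'b': 5}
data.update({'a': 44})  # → {'b': 5, 'a': 44}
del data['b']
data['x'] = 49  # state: {'a': 44, 'x': 49}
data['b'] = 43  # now {'a': 44, 'x': 49, 'b': 43}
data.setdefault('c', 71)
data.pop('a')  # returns 44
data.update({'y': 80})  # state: {'x': 49, 'b': 43, 'c': 71, 'y': 80}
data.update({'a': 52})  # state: {'x': 49, 'b': 43, 'c': 71, 'y': 80, 'a': 52}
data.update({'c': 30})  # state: {'x': 49, 'b': 43, 'c': 30, 'y': 80, 'a': 52}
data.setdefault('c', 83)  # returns 30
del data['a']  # {'x': 49, 'b': 43, 'c': 30, 'y': 80}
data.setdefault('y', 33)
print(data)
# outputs {'x': 49, 'b': 43, 'c': 30, 'y': 80}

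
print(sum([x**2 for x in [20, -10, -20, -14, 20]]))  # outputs 1496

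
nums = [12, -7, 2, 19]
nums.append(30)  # [12, -7, 2, 19, 30]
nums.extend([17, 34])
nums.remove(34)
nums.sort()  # [-7, 2, 12, 17, 19, 30]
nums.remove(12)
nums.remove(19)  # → [-7, 2, 17, 30]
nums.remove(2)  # [-7, 17, 30]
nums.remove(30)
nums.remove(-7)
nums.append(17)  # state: [17, 17]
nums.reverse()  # [17, 17]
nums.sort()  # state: [17, 17]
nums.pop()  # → 17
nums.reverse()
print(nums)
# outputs [17]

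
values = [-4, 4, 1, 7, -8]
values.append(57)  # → [-4, 4, 1, 7, -8, 57]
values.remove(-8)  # [-4, 4, 1, 7, 57]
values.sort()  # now [-4, 1, 4, 7, 57]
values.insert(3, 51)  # [-4, 1, 4, 51, 7, 57]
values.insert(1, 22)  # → [-4, 22, 1, 4, 51, 7, 57]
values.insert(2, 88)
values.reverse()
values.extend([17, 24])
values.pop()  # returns 24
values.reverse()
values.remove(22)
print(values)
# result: [17, -4, 88, 1, 4, 51, 7, 57]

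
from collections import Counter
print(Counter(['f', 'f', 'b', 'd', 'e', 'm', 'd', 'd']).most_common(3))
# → [('d', 3), ('f', 2), ('b', 1)]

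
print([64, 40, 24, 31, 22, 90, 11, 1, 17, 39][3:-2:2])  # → [31, 90, 1]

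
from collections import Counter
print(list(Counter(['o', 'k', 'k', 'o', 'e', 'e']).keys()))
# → ['o', 'k', 'e']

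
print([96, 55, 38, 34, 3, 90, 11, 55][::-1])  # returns [55, 11, 90, 3, 34, 38, 55, 96]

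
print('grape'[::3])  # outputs gp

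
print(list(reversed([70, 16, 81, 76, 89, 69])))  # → [69, 89, 76, 81, 16, 70]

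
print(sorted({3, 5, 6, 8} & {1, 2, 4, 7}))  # []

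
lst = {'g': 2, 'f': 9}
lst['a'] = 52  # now {'g': 2, 'f': 9, 'a': 52}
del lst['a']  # {'g': 2, 'f': 9}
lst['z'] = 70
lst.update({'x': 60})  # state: {'g': 2, 'f': 9, 'z': 70, 'x': 60}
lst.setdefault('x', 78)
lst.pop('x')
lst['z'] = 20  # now {'g': 2, 'f': 9, 'z': 20}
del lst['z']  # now {'g': 2, 'f': 9}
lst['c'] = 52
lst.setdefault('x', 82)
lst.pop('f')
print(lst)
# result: {'g': 2, 'c': 52, 'x': 82}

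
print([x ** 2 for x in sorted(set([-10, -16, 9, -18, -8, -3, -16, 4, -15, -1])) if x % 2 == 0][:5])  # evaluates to [324, 256, 100, 64, 16]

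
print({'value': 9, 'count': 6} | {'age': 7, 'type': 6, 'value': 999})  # {'value': 999, 'count': 6, 'age': 7, 'type': 6}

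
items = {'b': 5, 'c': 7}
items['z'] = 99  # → {'b': 5, 'c': 7, 'z': 99}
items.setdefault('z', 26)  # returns 99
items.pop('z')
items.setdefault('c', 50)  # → 7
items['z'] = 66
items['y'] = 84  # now {'b': 5, 'c': 7, 'z': 66, 'y': 84}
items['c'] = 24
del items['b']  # {'c': 24, 'z': 66, 'y': 84}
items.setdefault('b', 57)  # 57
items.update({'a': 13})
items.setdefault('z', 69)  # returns 66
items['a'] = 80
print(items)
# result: {'c': 24, 'z': 66, 'y': 84, 'b': 57, 'a': 80}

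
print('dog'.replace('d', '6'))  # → 6og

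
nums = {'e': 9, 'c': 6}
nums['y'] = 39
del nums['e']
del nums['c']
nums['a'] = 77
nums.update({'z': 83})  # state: {'y': 39, 'a': 77, 'z': 83}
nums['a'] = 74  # {'y': 39, 'a': 74, 'z': 83}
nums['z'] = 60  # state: {'y': 39, 'a': 74, 'z': 60}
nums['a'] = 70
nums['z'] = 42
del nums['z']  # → {'y': 39, 'a': 70}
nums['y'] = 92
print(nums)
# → {'y': 92, 'a': 70}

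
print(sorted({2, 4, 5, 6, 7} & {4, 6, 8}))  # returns [4, 6]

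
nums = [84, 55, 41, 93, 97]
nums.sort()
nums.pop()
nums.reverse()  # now [93, 84, 55, 41]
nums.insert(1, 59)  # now [93, 59, 84, 55, 41]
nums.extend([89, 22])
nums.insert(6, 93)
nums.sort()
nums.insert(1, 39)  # [22, 39, 41, 55, 59, 84, 89, 93, 93]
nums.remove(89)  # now [22, 39, 41, 55, 59, 84, 93, 93]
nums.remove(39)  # [22, 41, 55, 59, 84, 93, 93]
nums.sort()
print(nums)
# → [22, 41, 55, 59, 84, 93, 93]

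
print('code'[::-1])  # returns edoc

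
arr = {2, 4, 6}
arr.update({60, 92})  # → {2, 4, 6, 60, 92}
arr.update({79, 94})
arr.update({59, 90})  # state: {2, 4, 6, 59, 60, 79, 90, 92, 94}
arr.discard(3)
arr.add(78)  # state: {2, 4, 6, 59, 60, 78, 79, 90, 92, 94}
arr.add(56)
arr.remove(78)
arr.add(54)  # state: {2, 4, 6, 54, 56, 59, 60, 79, 90, 92, 94}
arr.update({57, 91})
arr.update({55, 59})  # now {2, 4, 6, 54, 55, 56, 57, 59, 60, 79, 90, 91, 92, 94}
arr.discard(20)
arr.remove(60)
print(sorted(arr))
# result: [2, 4, 6, 54, 55, 56, 57, 59, 79, 90, 91, 92, 94]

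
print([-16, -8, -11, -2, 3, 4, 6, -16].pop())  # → -16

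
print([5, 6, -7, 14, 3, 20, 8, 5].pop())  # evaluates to 5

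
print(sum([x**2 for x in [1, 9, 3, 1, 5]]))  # 117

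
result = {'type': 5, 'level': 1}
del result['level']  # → {'type': 5}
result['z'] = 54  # {'type': 5, 'z': 54}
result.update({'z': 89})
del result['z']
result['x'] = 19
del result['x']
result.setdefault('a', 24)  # 24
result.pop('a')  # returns 24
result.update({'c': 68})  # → {'type': 5, 'c': 68}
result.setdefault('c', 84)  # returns 68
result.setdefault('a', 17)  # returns 17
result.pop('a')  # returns 17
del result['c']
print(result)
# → {'type': 5}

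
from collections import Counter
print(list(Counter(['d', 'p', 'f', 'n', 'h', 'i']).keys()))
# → ['d', 'p', 'f', 'n', 'h', 'i']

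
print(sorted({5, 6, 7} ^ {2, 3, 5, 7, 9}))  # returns [2, 3, 6, 9]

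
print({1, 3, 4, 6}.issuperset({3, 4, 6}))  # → True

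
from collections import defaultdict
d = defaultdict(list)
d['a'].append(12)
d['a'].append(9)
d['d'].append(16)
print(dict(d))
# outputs {'a': [12, 9], 'd': [16]}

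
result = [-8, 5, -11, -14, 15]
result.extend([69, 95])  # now [-8, 5, -11, -14, 15, 69, 95]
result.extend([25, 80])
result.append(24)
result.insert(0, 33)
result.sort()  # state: [-14, -11, -8, 5, 15, 24, 25, 33, 69, 80, 95]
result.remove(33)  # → [-14, -11, -8, 5, 15, 24, 25, 69, 80, 95]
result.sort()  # [-14, -11, -8, 5, 15, 24, 25, 69, 80, 95]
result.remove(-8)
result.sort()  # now [-14, -11, 5, 15, 24, 25, 69, 80, 95]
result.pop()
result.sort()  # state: [-14, -11, 5, 15, 24, 25, 69, 80]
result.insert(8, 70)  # [-14, -11, 5, 15, 24, 25, 69, 80, 70]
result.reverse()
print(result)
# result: [70, 80, 69, 25, 24, 15, 5, -11, -14]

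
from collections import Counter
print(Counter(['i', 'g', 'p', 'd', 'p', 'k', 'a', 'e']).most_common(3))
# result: [('p', 2), ('i', 1), ('g', 1)]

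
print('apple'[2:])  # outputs ple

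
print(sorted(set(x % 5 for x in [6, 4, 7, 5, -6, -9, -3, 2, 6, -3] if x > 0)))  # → [0, 1, 2, 4]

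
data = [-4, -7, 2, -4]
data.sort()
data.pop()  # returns 2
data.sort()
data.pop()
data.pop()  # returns -4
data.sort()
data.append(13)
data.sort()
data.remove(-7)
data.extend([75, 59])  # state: [13, 75, 59]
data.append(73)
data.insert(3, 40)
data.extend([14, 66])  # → [13, 75, 59, 40, 73, 14, 66]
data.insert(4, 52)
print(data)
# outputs [13, 75, 59, 40, 52, 73, 14, 66]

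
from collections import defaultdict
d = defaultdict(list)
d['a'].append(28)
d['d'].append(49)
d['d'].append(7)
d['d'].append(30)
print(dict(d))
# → {'a': [28], 'd': [49, 7, 30]}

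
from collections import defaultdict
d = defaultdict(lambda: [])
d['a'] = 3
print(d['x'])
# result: []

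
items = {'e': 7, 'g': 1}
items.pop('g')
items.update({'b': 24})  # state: {'e': 7, 'b': 24}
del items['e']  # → {'b': 24}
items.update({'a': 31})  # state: {'b': 24, 'a': 31}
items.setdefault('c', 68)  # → 68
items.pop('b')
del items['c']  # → {'a': 31}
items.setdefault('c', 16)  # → 16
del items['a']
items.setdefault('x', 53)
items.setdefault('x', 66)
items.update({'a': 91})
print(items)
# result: {'c': 16, 'x': 53, 'a': 91}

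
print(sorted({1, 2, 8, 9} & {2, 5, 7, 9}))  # [2, 9]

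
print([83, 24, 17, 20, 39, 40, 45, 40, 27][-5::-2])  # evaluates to [39, 17, 83]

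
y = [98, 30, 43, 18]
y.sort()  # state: [18, 30, 43, 98]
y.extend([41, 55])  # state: [18, 30, 43, 98, 41, 55]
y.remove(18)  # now [30, 43, 98, 41, 55]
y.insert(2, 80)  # [30, 43, 80, 98, 41, 55]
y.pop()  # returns 55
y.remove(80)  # [30, 43, 98, 41]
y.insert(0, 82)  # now [82, 30, 43, 98, 41]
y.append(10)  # [82, 30, 43, 98, 41, 10]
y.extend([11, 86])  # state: [82, 30, 43, 98, 41, 10, 11, 86]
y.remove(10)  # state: [82, 30, 43, 98, 41, 11, 86]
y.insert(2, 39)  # [82, 30, 39, 43, 98, 41, 11, 86]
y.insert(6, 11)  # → [82, 30, 39, 43, 98, 41, 11, 11, 86]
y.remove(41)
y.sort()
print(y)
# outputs [11, 11, 30, 39, 43, 82, 86, 98]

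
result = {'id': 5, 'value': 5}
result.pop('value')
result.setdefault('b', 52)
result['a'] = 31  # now {'id': 5, 'b': 52, 'a': 31}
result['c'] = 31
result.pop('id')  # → 5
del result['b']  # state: {'a': 31, 'c': 31}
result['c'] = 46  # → {'a': 31, 'c': 46}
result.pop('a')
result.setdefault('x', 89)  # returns 89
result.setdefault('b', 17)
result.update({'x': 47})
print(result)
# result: {'c': 46, 'x': 47, 'b': 17}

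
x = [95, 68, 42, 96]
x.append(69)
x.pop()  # 69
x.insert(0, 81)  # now [81, 95, 68, 42, 96]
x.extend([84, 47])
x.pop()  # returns 47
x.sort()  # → [42, 68, 81, 84, 95, 96]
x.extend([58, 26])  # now [42, 68, 81, 84, 95, 96, 58, 26]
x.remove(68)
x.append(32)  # [42, 81, 84, 95, 96, 58, 26, 32]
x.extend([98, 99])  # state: [42, 81, 84, 95, 96, 58, 26, 32, 98, 99]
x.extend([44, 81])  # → [42, 81, 84, 95, 96, 58, 26, 32, 98, 99, 44, 81]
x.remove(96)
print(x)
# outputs [42, 81, 84, 95, 58, 26, 32, 98, 99, 44, 81]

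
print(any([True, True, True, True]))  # True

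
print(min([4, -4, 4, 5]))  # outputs -4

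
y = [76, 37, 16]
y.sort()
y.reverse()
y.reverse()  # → [16, 37, 76]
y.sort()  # [16, 37, 76]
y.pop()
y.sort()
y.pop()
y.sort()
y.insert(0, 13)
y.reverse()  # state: [16, 13]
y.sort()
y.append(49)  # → [13, 16, 49]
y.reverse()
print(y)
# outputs [49, 16, 13]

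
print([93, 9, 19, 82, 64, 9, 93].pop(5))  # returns 9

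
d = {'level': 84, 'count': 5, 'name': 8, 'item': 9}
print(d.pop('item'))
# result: 9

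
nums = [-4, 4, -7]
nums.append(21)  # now [-4, 4, -7, 21]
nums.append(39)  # [-4, 4, -7, 21, 39]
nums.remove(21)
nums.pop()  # 39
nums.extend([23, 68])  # [-4, 4, -7, 23, 68]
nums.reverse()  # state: [68, 23, -7, 4, -4]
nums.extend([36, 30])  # [68, 23, -7, 4, -4, 36, 30]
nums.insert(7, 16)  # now [68, 23, -7, 4, -4, 36, 30, 16]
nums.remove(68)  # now [23, -7, 4, -4, 36, 30, 16]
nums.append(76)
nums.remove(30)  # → [23, -7, 4, -4, 36, 16, 76]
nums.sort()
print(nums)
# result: [-7, -4, 4, 16, 23, 36, 76]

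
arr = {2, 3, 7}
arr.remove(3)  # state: {2, 7}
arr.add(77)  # {2, 7, 77}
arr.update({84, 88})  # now {2, 7, 77, 84, 88}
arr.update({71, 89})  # {2, 7, 71, 77, 84, 88, 89}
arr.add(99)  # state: {2, 7, 71, 77, 84, 88, 89, 99}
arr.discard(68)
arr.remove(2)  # {7, 71, 77, 84, 88, 89, 99}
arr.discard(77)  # {7, 71, 84, 88, 89, 99}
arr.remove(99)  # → {7, 71, 84, 88, 89}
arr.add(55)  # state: {7, 55, 71, 84, 88, 89}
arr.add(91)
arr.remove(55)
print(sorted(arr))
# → [7, 71, 84, 88, 89, 91]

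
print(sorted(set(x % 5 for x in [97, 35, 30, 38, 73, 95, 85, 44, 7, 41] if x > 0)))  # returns [0, 1, 2, 3, 4]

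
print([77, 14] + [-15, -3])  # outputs [77, 14, -15, -3]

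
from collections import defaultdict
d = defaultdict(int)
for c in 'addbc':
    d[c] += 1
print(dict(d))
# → {'a': 1, 'd': 2, 'b': 1, 'c': 1}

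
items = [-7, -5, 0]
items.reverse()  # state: [0, -5, -7]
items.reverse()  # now [-7, -5, 0]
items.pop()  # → 0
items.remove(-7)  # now [-5]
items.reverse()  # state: [-5]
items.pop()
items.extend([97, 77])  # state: [97, 77]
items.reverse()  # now [77, 97]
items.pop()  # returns 97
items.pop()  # 77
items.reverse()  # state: []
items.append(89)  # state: [89]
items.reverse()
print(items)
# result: [89]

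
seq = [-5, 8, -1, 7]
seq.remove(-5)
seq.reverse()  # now [7, -1, 8]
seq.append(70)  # [7, -1, 8, 70]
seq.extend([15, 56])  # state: [7, -1, 8, 70, 15, 56]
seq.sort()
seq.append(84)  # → [-1, 7, 8, 15, 56, 70, 84]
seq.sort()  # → [-1, 7, 8, 15, 56, 70, 84]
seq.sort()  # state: [-1, 7, 8, 15, 56, 70, 84]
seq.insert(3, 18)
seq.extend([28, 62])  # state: [-1, 7, 8, 18, 15, 56, 70, 84, 28, 62]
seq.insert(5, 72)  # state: [-1, 7, 8, 18, 15, 72, 56, 70, 84, 28, 62]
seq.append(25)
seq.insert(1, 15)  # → [-1, 15, 7, 8, 18, 15, 72, 56, 70, 84, 28, 62, 25]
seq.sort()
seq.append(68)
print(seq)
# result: [-1, 7, 8, 15, 15, 18, 25, 28, 56, 62, 70, 72, 84, 68]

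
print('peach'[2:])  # ach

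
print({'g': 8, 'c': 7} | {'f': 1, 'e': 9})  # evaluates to {'g': 8, 'c': 7, 'f': 1, 'e': 9}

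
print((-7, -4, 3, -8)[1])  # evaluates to -4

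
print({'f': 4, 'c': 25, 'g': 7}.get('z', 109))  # 109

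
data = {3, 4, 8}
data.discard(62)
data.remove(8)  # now {3, 4}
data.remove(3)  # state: {4}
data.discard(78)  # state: {4}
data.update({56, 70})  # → {4, 56, 70}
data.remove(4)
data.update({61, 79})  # {56, 61, 70, 79}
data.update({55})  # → {55, 56, 61, 70, 79}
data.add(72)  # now {55, 56, 61, 70, 72, 79}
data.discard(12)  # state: {55, 56, 61, 70, 72, 79}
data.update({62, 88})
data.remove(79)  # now {55, 56, 61, 62, 70, 72, 88}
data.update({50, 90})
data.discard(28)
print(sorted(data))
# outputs [50, 55, 56, 61, 62, 70, 72, 88, 90]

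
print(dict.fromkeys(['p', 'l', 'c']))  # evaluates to {'p': None, 'l': None, 'c': None}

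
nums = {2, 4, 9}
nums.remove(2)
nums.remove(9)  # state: {4}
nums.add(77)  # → {4, 77}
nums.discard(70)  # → {4, 77}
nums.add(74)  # {4, 74, 77}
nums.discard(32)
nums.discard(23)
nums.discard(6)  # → {4, 74, 77}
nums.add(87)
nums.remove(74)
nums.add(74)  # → {4, 74, 77, 87}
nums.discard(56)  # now {4, 74, 77, 87}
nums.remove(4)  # {74, 77, 87}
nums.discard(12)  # {74, 77, 87}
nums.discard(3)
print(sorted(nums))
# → [74, 77, 87]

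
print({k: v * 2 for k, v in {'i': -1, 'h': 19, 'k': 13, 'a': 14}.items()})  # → {'i': -2, 'h': 38, 'k': 26, 'a': 28}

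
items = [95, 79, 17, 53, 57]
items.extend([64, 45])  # [95, 79, 17, 53, 57, 64, 45]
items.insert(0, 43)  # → [43, 95, 79, 17, 53, 57, 64, 45]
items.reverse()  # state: [45, 64, 57, 53, 17, 79, 95, 43]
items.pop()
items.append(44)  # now [45, 64, 57, 53, 17, 79, 95, 44]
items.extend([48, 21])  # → [45, 64, 57, 53, 17, 79, 95, 44, 48, 21]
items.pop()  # 21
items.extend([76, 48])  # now [45, 64, 57, 53, 17, 79, 95, 44, 48, 76, 48]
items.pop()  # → 48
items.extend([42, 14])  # [45, 64, 57, 53, 17, 79, 95, 44, 48, 76, 42, 14]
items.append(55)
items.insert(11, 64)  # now [45, 64, 57, 53, 17, 79, 95, 44, 48, 76, 42, 64, 14, 55]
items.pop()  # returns 55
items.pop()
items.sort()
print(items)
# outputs [17, 42, 44, 45, 48, 53, 57, 64, 64, 76, 79, 95]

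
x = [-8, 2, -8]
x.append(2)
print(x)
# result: [-8, 2, -8, 2]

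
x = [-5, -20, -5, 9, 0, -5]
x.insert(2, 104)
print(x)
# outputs [-5, -20, 104, -5, 9, 0, -5]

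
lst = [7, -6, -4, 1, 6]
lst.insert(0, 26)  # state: [26, 7, -6, -4, 1, 6]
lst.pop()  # 6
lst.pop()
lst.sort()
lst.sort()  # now [-6, -4, 7, 26]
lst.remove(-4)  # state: [-6, 7, 26]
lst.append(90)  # [-6, 7, 26, 90]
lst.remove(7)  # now [-6, 26, 90]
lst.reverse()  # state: [90, 26, -6]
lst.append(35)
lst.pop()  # 35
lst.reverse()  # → [-6, 26, 90]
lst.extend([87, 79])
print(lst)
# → [-6, 26, 90, 87, 79]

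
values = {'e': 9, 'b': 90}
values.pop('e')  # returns 9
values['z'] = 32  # {'b': 90, 'z': 32}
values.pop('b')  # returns 90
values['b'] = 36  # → {'z': 32, 'b': 36}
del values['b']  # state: {'z': 32}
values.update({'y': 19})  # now {'z': 32, 'y': 19}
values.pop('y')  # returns 19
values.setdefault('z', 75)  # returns 32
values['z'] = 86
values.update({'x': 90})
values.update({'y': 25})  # {'z': 86, 'x': 90, 'y': 25}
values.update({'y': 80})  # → {'z': 86, 'x': 90, 'y': 80}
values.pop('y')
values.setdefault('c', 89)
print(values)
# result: {'z': 86, 'x': 90, 'c': 89}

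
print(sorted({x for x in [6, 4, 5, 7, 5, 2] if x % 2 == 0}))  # [2, 4, 6]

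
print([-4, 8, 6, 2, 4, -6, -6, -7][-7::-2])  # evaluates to [8]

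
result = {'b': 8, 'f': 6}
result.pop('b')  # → 8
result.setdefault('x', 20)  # 20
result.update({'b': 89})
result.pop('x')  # 20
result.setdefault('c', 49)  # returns 49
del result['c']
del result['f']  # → {'b': 89}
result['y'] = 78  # {'b': 89, 'y': 78}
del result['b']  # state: {'y': 78}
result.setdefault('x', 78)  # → 78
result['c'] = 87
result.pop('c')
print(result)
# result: {'y': 78, 'x': 78}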